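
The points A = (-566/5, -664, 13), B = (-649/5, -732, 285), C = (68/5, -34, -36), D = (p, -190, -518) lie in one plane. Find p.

The points are coplanar iff AB · (AC × AD) = 0.
Expanding, this is linear in p: (-168028)p + (-10417736/5) = 0.
So p = -62/5.

-62/5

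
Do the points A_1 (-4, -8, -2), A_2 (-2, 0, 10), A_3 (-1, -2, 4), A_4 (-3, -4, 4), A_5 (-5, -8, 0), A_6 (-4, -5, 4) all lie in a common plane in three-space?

Yes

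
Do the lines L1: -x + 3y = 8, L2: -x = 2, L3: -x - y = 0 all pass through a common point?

Yes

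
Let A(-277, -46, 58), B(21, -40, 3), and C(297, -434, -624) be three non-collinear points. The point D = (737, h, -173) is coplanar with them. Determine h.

A normal to the plane is n = AB × AC = (-25432, 171666, -119068).
D lies in the plane iff n · AD = 0.
This gives (171666)h + (9613296) = 0, so h = -56.

-56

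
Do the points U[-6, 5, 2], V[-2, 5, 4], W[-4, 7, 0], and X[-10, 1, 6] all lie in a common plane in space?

With U as base: UV = (4, 0, 2), UW = (2, 2, -2), UX = (-4, -4, 4).
UW × UX = (0, 0, 0).
UV · (UW × UX) = 0.
The scalar triple product vanishes, so the four points are coplanar.

Yes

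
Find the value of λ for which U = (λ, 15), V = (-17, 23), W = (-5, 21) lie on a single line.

31

Collinearity: (U − V) must be parallel to (W − V) = (12, -2).
Cross-multiplying the components: (λ − (-17))·(-2) = (-8)·(12).
Solving gives λ = 31.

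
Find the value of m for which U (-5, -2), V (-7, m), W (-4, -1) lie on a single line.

-4

Collinearity: (V − U) must be parallel to (W − U) = (1, 1).
Cross-multiplying the components: (m − (-2))·(1) = (-2)·(1).
Solving gives m = -4.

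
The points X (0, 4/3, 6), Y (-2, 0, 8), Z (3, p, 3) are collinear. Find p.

Collinearity requires XY × XZ = 0; each component is linear in p.
The x-component gives (-2)p + (20/3) = 0, so p = 10/3.
The remaining components then also vanish.

10/3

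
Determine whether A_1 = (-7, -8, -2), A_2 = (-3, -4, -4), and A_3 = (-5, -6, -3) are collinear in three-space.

A_1A_2 = (4, 4, -2), A_1A_3 = (2, 2, -1).
A_1A_2 × A_1A_3 = (0, 0, 0).
The cross product vanishes, so the three points are collinear.

Yes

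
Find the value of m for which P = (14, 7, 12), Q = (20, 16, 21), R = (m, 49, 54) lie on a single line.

42

Direction PQ = (6, 9, 9). From the y-coordinate of R, the parameter along the line is τ = (49 − 7)/9 = 14/3.
Then m = 14 + 14/3·(6) = 42.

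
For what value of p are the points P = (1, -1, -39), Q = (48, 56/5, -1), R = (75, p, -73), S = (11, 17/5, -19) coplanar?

4

Coplanarity ⇔ det[PQ; PR; PS] = 0.
Expanding, this is linear in p: (560)p + (-2240) = 0.
So p = 4.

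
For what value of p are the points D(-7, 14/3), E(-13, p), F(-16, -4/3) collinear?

Collinearity: (E − D) must be parallel to (F − D) = (-9, -6).
Cross-multiplying the components: (p − 14/3)·(-9) = (-6)·(-6).
Solving gives p = 2/3.

2/3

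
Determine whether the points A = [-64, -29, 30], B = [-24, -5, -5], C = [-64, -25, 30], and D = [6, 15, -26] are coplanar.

No

The four points are coplanar iff the 3×3 determinant with rows AB, AC, AD is zero.
Rows: (40, 24, -35), (0, 4, 0), (70, 44, -56).
Expanding along the first row: (40)(-224) − (24)(0) + (-35)(-280) = 840.
Nonzero ⇒ not coplanar.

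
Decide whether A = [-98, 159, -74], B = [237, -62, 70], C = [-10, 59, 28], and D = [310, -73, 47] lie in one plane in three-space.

No

The four points are coplanar iff the 3×3 determinant with rows AB, AC, AD is zero.
Rows: (335, -221, 144), (88, -100, 102), (408, -232, 121).
Expanding along the first row: (335)(11564) − (-221)(-30968) + (144)(20384) = -34692.
Nonzero ⇒ not coplanar.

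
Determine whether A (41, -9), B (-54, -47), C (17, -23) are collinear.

AB = (-95, -38), AC = (-24, -14).
If collinear, AC would be a scalar multiple of AB. But (-95)·(-14) ≠ (-38)·(-24) (difference 418), so they are not parallel; the points are not collinear.

No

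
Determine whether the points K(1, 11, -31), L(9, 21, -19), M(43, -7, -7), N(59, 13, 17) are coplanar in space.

A normal to the plane through K, L, M is n = KL × KM = (456, 312, -564).
The plane has equation n·P = 21372. For N: n·N = 21372.
Equal, so N lies in the plane and all four are coplanar.

Yes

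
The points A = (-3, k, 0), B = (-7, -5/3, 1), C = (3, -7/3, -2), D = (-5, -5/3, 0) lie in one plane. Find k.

-2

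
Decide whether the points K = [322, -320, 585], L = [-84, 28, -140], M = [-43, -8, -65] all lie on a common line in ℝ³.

No

KL = (-406, 348, -725), KM = (-365, 312, -650).
Comparing components 3 and 1: (-725)(-365) − (-406)(-650) = 725 ≠ 0, so KL and KM are not parallel and the points are not collinear.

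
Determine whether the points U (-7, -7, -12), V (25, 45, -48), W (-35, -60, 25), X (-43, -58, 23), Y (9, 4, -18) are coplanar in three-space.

No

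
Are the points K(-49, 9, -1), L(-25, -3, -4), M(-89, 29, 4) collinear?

KL = (24, -12, -3), KM = (-40, 20, 5).
Each component of KM is -5/3 times the corresponding component of KL, so KM = -5/3·KL and the points are collinear.

Yes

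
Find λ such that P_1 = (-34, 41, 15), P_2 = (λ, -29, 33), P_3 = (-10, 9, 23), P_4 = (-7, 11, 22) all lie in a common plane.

14

Coplanarity ⇔ det[P_1P_2; P_1P_3; P_1P_4] = 0.
Expanding, this is linear in λ: (16)λ + (-224) = 0.
So λ = 14.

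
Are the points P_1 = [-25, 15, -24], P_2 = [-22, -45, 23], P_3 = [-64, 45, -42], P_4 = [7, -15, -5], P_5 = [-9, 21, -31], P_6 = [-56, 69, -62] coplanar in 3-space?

No

The plane through P_1, P_2, P_3 has normal n = P_1P_2 × P_1P_3 = (-330, -1779, -2250) and equation n·P = 35565.
Checking the remaining points: n·P_4 = 35625, n·P_5 = 35361, n·P_6 = 35229.
Since n·P_4 = 35625 ≠ 35565, P_4 is off the plane and the points are not all coplanar.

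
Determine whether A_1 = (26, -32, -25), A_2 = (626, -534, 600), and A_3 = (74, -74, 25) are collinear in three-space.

A_1A_2 = (600, -502, 625), A_1A_3 = (48, -42, 50).
A_1A_2 × A_1A_3 = (1150, 0, -1104).
The cross product is nonzero, so the points do not lie on one line.

No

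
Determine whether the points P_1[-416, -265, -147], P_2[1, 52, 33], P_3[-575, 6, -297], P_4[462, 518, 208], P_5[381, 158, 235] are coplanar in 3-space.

The plane through P_1, P_2, P_3 has normal n = P_1P_2 × P_1P_3 = (-96330, 33930, 163410) and equation n·P = 7060560.
Checking the remaining points: n·P_4 = 7060560, n·P_5 = 7060560.
All equal 7060560, so all 5 points lie in one plane.

Yes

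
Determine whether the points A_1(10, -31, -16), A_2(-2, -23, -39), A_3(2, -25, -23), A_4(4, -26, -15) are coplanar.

Yes

With A_1 as base: A_1A_2 = (-12, 8, -23), A_1A_3 = (-8, 6, -7), A_1A_4 = (-6, 5, 1).
A_1A_3 × A_1A_4 = (41, 50, -4).
A_1A_2 · (A_1A_3 × A_1A_4) = 0.
The scalar triple product vanishes, so the four points are coplanar.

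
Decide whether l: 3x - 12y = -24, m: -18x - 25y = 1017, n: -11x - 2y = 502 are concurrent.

Yes

Intersecting l and m: solving the 2×2 system gives (x, y) = (-44, -9).
Substitute into n: (-11)(-44) + (-2)(-9) = 502.
This equals 502, so (-44, -9) lies on all three lines and they are concurrent.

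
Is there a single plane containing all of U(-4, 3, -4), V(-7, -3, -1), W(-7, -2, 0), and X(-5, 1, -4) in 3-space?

With U as base: UV = (-3, -6, 3), UW = (-3, -5, 4), UX = (-1, -2, 0).
UW × UX = (8, -4, 1).
UV · (UW × UX) = 3.
Since 3 ≠ 0, the four points are not coplanar.

No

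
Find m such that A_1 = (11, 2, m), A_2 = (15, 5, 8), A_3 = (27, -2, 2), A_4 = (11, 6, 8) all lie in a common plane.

2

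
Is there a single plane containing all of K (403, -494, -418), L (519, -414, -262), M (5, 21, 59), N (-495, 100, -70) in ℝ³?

Yes

With K as base: KL = (116, 80, 156), KM = (-398, 515, 477), KN = (-898, 594, 348).
KM × KN = (-104118, -289842, 226058).
KL · (KM × KN) = 0.
The scalar triple product vanishes, so the four points are coplanar.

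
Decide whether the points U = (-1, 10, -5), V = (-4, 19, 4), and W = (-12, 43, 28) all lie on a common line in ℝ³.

Yes

UV = (-3, 9, 9), UW = (-11, 33, 33).
Each component of UW is 11/3 times the corresponding component of UV, so UW = 11/3·UV and the points are collinear.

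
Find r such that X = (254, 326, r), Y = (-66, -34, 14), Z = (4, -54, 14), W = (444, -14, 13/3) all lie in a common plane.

-37/3

Coplanarity ⇔ det[XY; XZ; XW] = 0.
Expanding, this is linear in r: (-11600)r + (-429200/3) = 0.
So r = -37/3.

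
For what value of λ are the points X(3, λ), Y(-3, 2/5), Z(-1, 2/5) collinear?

The three points are collinear iff det[XY; XZ] = 0.
This determinant is linear in λ: (2)λ + (-4/5) = 0, so λ = 2/5.

2/5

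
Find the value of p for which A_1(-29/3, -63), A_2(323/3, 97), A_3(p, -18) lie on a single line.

70/3

Collinearity: (A_3 − A_1) must be parallel to (A_2 − A_1) = (352/3, 160).
Cross-multiplying the components: (p − (-29/3))·(160) = (45)·(352/3).
Solving gives p = 70/3.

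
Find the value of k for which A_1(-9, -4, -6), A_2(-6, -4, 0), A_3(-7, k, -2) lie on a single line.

-4

Direction A_1A_2 = (3, 0, 6). From the x-coordinate of A_3, the parameter along the line is τ = (-7 − (-9))/3 = 2/3.
Then k = (-4) + 2/3·(0) = -4.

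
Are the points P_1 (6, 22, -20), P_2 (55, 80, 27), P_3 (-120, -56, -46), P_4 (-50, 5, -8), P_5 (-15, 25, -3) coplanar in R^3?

The plane through P_1, P_2, P_3 has normal n = P_1P_2 × P_1P_3 = (2158, -4648, 3486) and equation n·P = -159028.
Checking the remaining points: n·P_4 = -159028, n·P_5 = -159028.
All equal -159028, so all 5 points lie in one plane.

Yes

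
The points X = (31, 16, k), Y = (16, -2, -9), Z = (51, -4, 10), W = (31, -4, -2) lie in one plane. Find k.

18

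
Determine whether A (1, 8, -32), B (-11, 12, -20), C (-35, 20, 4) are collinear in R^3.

AB = (-12, 4, 12), AC = (-36, 12, 36).
Each component of AC is 3 times the corresponding component of AB, so AC = 3·AB and the points are collinear.

Yes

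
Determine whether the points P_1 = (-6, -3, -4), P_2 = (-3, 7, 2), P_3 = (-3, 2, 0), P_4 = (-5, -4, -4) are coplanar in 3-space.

A normal to the plane through P_1, P_2, P_3 is n = P_1P_2 × P_1P_3 = (10, 6, -15).
The plane has equation n·P = -18. For P_4: n·P_4 = -14.
-14 ≠ -18, so P_4 is off the plane.

No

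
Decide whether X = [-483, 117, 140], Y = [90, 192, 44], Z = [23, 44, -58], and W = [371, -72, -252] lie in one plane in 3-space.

A normal to the plane through X, Y, Z is n = XY × XZ = (-21858, 64878, -79779).
The plane has equation n·P = 6979080. For W: n·W = 7323774.
7323774 ≠ 6979080, so W is off the plane.

No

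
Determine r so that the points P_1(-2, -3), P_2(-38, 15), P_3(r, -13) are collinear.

Collinearity: (P_3 − P_1) must be parallel to (P_2 − P_1) = (-36, 18).
Cross-multiplying the components: (r − (-2))·(18) = (-10)·(-36).
Solving gives r = 18.

18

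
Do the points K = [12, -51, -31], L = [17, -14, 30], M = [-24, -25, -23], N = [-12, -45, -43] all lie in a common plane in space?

The four points are coplanar iff the 3×3 determinant with rows KL, KM, KN is zero.
Rows: (5, 37, 61), (-36, 26, 8), (-24, 6, -12).
Expanding along the first row: (5)(-360) − (37)(624) + (61)(408) = 0.
Zero determinant ⇒ coplanar.

Yes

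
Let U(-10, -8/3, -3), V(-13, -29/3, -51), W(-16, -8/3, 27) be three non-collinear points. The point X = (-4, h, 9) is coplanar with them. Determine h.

A normal to the plane is n = UV × UW = (-210, 378, -42).
X lies in the plane iff n · UX = 0.
This gives (378)h + (-756) = 0, so h = 2.

2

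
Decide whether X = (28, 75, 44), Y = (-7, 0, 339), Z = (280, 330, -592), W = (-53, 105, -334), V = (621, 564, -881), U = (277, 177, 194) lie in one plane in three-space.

No

The plane through X, Y, Z has normal n = XY × XZ = (-27525, 52080, 9975) and equation n·P = 3574200.
Checking the remaining points: n·W = 3595575, n·V = 3492120, n·U = 3528885.
Since n·W = 3595575 ≠ 3574200, W is off the plane and the points are not all coplanar.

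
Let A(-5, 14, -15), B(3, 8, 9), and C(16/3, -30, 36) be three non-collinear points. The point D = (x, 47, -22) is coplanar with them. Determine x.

Coplanarity requires AB · (AC × AD) = 0.
AB = (8, -6, 24), AC = (31/3, -44, 51); the triple product is linear in x with coefficient 750 and constant term 500.
Setting it to zero: x = -2/3.

-2/3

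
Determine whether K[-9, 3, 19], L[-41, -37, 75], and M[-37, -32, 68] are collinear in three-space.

Yes

KL = (-32, -40, 56), KM = (-28, -35, 49).
KL × KM = (0, 0, 0).
The cross product vanishes, so the three points are collinear.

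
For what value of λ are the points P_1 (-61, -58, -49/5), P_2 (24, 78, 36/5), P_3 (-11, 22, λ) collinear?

1/5

Direction P_1P_2 = (85, 136, 17). From the x-coordinate of P_3, the parameter along the line is τ = (-11 − (-61))/85 = 10/17.
Then λ = (-49/5) + 10/17·(17) = 1/5.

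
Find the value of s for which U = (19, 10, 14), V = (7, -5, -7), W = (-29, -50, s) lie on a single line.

-70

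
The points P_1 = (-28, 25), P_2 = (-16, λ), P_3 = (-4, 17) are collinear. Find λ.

21

Collinearity: (P_2 − P_1) must be parallel to (P_3 − P_1) = (24, -8).
Cross-multiplying the components: (λ − 25)·(24) = (12)·(-8).
Solving gives λ = 21.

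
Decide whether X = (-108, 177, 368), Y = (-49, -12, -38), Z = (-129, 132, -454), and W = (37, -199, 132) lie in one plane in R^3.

Yes

With X as base: XY = (59, -189, -406), XZ = (-21, -45, -822), XW = (145, -376, -236).
XZ × XW = (-298452, -124146, 14421).
XY · (XZ × XW) = 0.
The scalar triple product vanishes, so the four points are coplanar.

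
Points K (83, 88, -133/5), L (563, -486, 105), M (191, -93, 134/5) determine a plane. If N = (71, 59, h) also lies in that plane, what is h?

Coplanarity requires KL · (KM × KN) = 0.
KL = (480, -574, 658/5), KM = (108, -181, 267/5); the triple product is linear in h with coefficient -24888 and constant term -248880.
Setting it to zero: h = -10.

-10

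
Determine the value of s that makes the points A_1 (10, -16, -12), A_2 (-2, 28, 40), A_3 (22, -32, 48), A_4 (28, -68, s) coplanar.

-34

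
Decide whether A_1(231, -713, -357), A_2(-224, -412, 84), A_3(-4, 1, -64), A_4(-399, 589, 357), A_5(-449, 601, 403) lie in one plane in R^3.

Yes

The plane through A_1, A_2, A_3 has normal n = A_1A_2 × A_1A_3 = (-226681, 29680, -254135) and equation n·P = 17201044.
Checking the remaining points: n·A_4 = 17201044, n·A_5 = 17201044.
All equal 17201044, so all 5 points lie in one plane.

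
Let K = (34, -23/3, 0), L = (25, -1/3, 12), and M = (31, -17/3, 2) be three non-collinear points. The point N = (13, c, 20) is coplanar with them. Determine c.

23/3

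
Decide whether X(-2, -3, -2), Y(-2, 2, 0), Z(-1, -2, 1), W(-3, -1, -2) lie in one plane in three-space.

A normal to the plane through X, Y, Z is n = XY × XZ = (13, 2, -5).
The plane has equation n·P = -22. For W: n·W = -31.
-31 ≠ -22, so W is off the plane.

No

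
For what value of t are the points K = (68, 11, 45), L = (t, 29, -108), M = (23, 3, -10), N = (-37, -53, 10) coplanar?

-5

Normal to plane KMN: n = (-3240, 4200, 2040); plane equation n·P = -82320.
Requiring n·L = -82320: (-3240)t + (-98520) = -82320.
So t = -5.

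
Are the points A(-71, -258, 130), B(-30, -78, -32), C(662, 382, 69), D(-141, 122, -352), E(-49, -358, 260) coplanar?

No

The plane through A, B, C has normal n = AB × AC = (92700, -116245, -105700) and equation n·P = 9668510.
Checking the remaining points: n·D = 9953810, n·E = 9591410.
Since n·D = 9953810 ≠ 9668510, D is off the plane and the points are not all coplanar.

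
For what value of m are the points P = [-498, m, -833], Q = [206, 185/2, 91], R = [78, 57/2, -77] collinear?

-519/2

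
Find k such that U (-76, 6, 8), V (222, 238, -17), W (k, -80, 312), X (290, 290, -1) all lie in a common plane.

Normal to plane UVX: n = (5012, -6468, -280); plane equation n·P = -421960.
Requiring n·W = -421960: (5012)k + (430080) = -421960.
So k = -170.

-170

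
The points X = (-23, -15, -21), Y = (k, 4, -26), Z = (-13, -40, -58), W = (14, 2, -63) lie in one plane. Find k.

-9

Normal to plane XZW: n = (1679, -949, 1095); plane equation n·P = -47377.
Requiring n·Y = -47377: (1679)k + (-32266) = -47377.
So k = -9.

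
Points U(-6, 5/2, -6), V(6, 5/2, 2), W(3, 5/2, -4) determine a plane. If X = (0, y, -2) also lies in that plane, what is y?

Coplanarity requires UV · (UW × UX) = 0.
UV = (12, 0, 8), UW = (9, 0, 2); the triple product is linear in y with coefficient 48 and constant term -120.
Setting it to zero: y = 5/2.

5/2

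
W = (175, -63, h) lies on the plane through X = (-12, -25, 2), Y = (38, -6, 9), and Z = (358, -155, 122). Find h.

The plane through X, Y, Z has equation 3190x − 3410y − 13530z = 19910.
Substituting W: (-13530)h + (773080) = 19910, so h = 167/3.

167/3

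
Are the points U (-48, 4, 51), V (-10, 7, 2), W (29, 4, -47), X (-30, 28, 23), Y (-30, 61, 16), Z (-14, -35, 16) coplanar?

Yes

The plane through U, V, W has normal n = UV × UW = (-294, -49, -231) and equation n·P = 2135.
Checking the remaining points: n·X = 2135, n·Y = 2135, n·Z = 2135.
All equal 2135, so all 6 points lie in one plane.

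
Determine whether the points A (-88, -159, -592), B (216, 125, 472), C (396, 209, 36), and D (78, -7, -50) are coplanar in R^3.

The four points are coplanar iff the 3×3 determinant with rows AB, AC, AD is zero.
Rows: (304, 284, 1064), (484, 368, 628), (166, 152, 542).
Expanding along the first row: (304)(104000) − (284)(158080) + (1064)(12480) = 0.
Zero determinant ⇒ coplanar.

Yes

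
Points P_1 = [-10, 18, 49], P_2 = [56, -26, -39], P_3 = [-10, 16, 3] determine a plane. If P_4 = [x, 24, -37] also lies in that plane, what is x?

-26

A normal to the plane is n = P_1P_2 × P_1P_3 = (1848, 3036, -132).
P_4 lies in the plane iff n · P_1P_4 = 0.
This gives (1848)x + (48048) = 0, so x = -26.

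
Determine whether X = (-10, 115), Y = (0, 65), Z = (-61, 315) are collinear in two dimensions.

No

XY = (10, -50), XZ = (-51, 200).
det[XY; XZ] = (10)(200) − (-50)(-51) = -550.
The determinant is nonzero, so they are not collinear.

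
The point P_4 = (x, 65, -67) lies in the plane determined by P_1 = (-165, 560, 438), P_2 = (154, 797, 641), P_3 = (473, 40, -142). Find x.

-26

A normal to the plane is n = P_1P_2 × P_1P_3 = (-31900, 314534, -317086).
P_4 lies in the plane iff n · P_1P_4 = 0.
This gives (-31900)x + (-829400) = 0, so x = -26.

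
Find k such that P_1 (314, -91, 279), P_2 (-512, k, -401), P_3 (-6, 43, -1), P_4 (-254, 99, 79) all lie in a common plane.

Normal to plane P_1P_3P_4: n = (26400, 95040, 15312); plane equation n·P = 3913008.
Requiring n·P_2 = 3913008: (95040)k + (-19656912) = 3913008.
So k = 248.

248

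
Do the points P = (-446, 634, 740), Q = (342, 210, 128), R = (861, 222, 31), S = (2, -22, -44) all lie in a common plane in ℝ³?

The four points are coplanar iff the 3×3 determinant with rows PQ, PR, PS is zero.
Rows: (788, -424, -612), (1307, -412, -709), (448, -656, -784).
Expanding along the first row: (788)(-142096) − (-424)(-707056) + (-612)(-672816) = 0.
Zero determinant ⇒ coplanar.

Yes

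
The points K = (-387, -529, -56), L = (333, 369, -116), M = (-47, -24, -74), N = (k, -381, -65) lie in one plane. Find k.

Normal to plane KLM: n = (14136, -7440, 58280); plane equation n·P = -4798552.
Requiring n·N = -4798552: (14136)k + (-953560) = -4798552.
So k = -272.

-272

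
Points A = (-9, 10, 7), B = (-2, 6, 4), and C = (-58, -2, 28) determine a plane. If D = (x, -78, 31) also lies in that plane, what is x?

Coplanarity requires AB · (AC × AD) = 0.
AB = (7, -4, -3), AC = (-49, -12, 21); the triple product is linear in x with coefficient -120 and constant term -7800.
Setting it to zero: x = -65.

-65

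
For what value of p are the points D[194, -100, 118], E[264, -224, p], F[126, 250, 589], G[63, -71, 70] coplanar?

-17

Normal to plane DFG: n = (-30459, -64965, 43878); plane equation n·P = 5765058.
Requiring n·E = 5765058: (43878)p + (6510984) = 5765058.
So p = -17.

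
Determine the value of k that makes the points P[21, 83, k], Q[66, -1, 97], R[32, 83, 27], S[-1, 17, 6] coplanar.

Coplanarity ⇔ det[PQ; PR; PS] = 0.
Expanding, this is linear in k: (-5016)k + (65208) = 0.
So k = 13.

13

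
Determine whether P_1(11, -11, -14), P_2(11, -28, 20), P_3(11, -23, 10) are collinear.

Yes

P_1P_2 = (0, -17, 34), P_1P_3 = (0, -12, 24).
Each component of P_1P_3 is 12/17 times the corresponding component of P_1P_2, so P_1P_3 = 12/17·P_1P_2 and the points are collinear.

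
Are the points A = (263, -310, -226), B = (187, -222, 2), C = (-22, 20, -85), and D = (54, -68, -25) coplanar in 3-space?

Yes

A normal to the plane through A, B, C is n = AB × AC = (-62832, -54264, 0).
The plane has equation n·P = 297024. For D: n·D = 297024.
Equal, so D lies in the plane and all four are coplanar.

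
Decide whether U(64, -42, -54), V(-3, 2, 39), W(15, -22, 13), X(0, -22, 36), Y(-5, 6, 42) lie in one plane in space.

The plane through U, V, W has normal n = UV × UW = (1088, -68, 816) and equation n·P = 28424.
Checking the remaining points: n·X = 30872, n·Y = 28424.
Since n·X = 30872 ≠ 28424, X is off the plane and the points are not all coplanar.

No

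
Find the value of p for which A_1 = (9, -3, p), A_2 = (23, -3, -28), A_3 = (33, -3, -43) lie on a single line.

Direction A_2A_3 = (10, 0, -15). From the x-coordinate of A_1, the parameter along the line is τ = (9 − 23)/10 = -7/5.
Then p = (-28) + (-7/5)·(-15) = -7.

-7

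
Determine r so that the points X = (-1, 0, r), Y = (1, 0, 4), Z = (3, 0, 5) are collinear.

Collinearity requires XY × XZ = 0; each component is linear in r.
The y-component gives (-2)r + (6) = 0, so r = 3.
The remaining components then also vanish.

3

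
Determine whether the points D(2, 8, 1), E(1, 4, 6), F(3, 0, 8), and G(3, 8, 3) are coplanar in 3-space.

The four points are coplanar iff the 3×3 determinant with rows DE, DF, DG is zero.
Rows: (-1, -4, 5), (1, -8, 7), (1, 0, 2).
Expanding along the first row: (-1)(-16) − (-4)(-5) + (5)(8) = 36.
Nonzero ⇒ not coplanar.

No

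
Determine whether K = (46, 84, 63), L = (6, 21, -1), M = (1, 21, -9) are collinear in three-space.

KL = (-40, -63, -64), KM = (-45, -63, -72).
Comparing components 2 and 3: (-63)(-72) − (-64)(-63) = 504 ≠ 0, so KL and KM are not parallel and the points are not collinear.

No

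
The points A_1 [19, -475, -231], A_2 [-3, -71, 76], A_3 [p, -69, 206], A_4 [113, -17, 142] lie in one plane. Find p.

Normal to plane A_1A_2A_4: n = (10086, 37064, -48052); plane equation n·P = -6313754.
Requiring n·A_3 = -6313754: (10086)p + (-12456128) = -6313754.
So p = 609.

609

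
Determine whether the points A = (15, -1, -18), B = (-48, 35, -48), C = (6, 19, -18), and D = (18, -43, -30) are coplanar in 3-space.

With A as base: AB = (-63, 36, -30), AC = (-9, 20, 0), AD = (3, -42, -12).
AC × AD = (-240, -108, 318).
AB · (AC × AD) = 1692.
Since 1692 ≠ 0, the four points are not coplanar.

No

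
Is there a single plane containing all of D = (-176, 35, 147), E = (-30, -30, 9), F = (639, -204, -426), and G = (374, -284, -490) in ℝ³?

No

The four points are coplanar iff the 3×3 determinant with rows DE, DF, DG is zero.
Rows: (146, -65, -138), (815, -239, -573), (550, -319, -637).
Expanding along the first row: (146)(-30544) − (-65)(-204005) + (-138)(-128535) = 18081.
Nonzero ⇒ not coplanar.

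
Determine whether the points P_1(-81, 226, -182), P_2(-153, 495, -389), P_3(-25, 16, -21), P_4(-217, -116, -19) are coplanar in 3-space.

No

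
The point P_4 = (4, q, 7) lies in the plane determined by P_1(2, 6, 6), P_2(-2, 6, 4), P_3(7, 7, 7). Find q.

6

Coplanarity requires P_1P_2 · (P_1P_3 × P_1P_4) = 0.
P_1P_2 = (-4, 0, -2), P_1P_3 = (5, 1, 1); the triple product is linear in q with coefficient -6 and constant term 36.
Setting it to zero: q = 6.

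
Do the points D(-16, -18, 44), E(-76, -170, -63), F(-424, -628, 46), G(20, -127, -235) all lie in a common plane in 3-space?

A normal to the plane through D, E, F is n = DE × DF = (-65574, 43776, -25416).
The plane has equation n·P = -857088. For G: n·G = -898272.
-898272 ≠ -857088, so G is off the plane.

No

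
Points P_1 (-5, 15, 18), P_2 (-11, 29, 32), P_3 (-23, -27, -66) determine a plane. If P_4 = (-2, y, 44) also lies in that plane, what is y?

Coplanarity requires P_1P_2 · (P_1P_3 × P_1P_4) = 0.
P_1P_2 = (-6, 14, 14), P_1P_3 = (-18, -42, -84); the triple product is linear in y with coefficient -756 and constant term 22680.
Setting it to zero: y = 30.

30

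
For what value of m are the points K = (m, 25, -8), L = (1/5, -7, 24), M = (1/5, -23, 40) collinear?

1/5

Collinearity requires KL × KM = 0; each component is linear in m.
The y-component gives (16)m + (-16/5) = 0, so m = 1/5.
The remaining components then also vanish.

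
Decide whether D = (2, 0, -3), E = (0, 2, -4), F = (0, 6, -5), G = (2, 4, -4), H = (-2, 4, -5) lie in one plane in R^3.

The plane through D, E, F has normal n = DE × DF = (2, -2, -8) and equation n·P = 28.
Checking the remaining points: n·G = 28, n·H = 28.
All equal 28, so all 5 points lie in one plane.

Yes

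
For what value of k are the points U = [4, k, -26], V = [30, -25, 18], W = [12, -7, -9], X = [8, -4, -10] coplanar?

The points are coplanar iff UV · (UW × UX) = 0.
Expanding, this is linear in k: (-90)k + (180) = 0.
So k = 2.

2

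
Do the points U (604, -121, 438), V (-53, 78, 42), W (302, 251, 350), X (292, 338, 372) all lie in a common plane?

No

With U as base: UV = (-657, 199, -396), UW = (-302, 372, -88), UX = (-312, 459, -66).
UW × UX = (15840, 7524, -22554).
UV · (UW × UX) = 21780.
Since 21780 ≠ 0, the four points are not coplanar.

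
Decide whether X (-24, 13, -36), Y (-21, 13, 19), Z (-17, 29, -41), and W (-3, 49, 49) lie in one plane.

Yes

A normal to the plane through X, Y, Z is n = XY × XZ = (-880, 400, 48).
The plane has equation n·P = 24592. For W: n·W = 24592.
Equal, so W lies in the plane and all four are coplanar.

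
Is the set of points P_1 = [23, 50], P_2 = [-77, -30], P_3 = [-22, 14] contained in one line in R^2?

Yes

P_1P_2 = (-100, -80), P_1P_3 = (-45, -36).
det[P_1P_2; P_1P_3] = (-100)(-36) − (-80)(-45) = 0.
The determinant is zero, so the points are collinear.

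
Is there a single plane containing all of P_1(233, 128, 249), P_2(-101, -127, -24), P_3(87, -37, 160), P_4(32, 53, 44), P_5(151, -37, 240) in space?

No

The plane through P_1, P_2, P_3 has normal n = P_1P_2 × P_1P_3 = (-22350, 10132, 17880) and equation n·P = 541466.
Checking the remaining points: n·P_4 = 608516, n·P_5 = 541466.
Since n·P_4 = 608516 ≠ 541466, P_4 is off the plane and the points are not all coplanar.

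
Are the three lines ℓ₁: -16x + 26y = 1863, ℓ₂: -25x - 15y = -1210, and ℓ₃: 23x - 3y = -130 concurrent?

No

The three lines meet at one point iff the augmented coefficient matrix [aᵢ bᵢ cᵢ] has rank < 3, i.e. its determinant vanishes.
Here the determinant is 1260.
Nonzero, so no common point exists.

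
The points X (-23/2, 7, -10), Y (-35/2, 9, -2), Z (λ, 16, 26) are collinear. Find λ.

Collinearity requires XY × XZ = 0; each component is linear in λ.
The y-component gives (8)λ + (308) = 0, so λ = -77/2.
The remaining components then also vanish.

-77/2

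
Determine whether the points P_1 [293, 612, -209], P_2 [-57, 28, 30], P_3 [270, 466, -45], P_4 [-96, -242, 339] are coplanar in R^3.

With P_1 as base: P_1P_2 = (-350, -584, 239), P_1P_3 = (-23, -146, 164), P_1P_4 = (-389, -854, 548).
P_1P_3 × P_1P_4 = (60048, -51192, -37152).
P_1P_2 · (P_1P_3 × P_1P_4) = 0.
The scalar triple product vanishes, so the four points are coplanar.

Yes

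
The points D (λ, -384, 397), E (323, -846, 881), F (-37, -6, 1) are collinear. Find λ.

Collinearity requires DE × DF = 0; each component is linear in λ.
The y-component gives (-880)λ + (110000) = 0, so λ = 125.
The remaining components then also vanish.

125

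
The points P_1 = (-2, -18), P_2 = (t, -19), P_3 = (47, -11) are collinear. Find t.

-9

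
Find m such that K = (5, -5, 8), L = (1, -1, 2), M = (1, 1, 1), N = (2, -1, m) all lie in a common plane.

The points are coplanar iff KL · (KM × KN) = 0.
Expanding, this is linear in m: (-8)m + (24) = 0.
So m = 3.

3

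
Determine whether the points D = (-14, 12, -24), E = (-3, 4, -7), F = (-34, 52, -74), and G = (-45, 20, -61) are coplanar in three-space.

Yes

The four points are coplanar iff the 3×3 determinant with rows DE, DF, DG is zero.
Rows: (11, -8, 17), (-20, 40, -50), (-31, 8, -37).
Expanding along the first row: (11)(-1080) − (-8)(-810) + (17)(1080) = 0.
Zero determinant ⇒ coplanar.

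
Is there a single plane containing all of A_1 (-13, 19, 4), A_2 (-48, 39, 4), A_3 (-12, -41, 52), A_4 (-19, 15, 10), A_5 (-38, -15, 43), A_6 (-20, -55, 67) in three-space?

Yes

The plane through A_1, A_2, A_3 has normal n = A_1A_2 × A_1A_3 = (960, 1680, 2080) and equation n·P = 27760.
Checking the remaining points: n·A_4 = 27760, n·A_5 = 27760, n·A_6 = 27760.
All equal 27760, so all 6 points lie in one plane.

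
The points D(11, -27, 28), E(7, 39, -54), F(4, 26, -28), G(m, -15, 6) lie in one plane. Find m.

13

The points are coplanar iff DE · (DF × DG) = 0.
Expanding, this is linear in m: (650)m + (-8450) = 0.
So m = 13.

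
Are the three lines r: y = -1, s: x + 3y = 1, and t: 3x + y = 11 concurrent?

Yes

Lines aᵢx + bᵢy = cᵢ with pairwise distinct directions are concurrent exactly when det[aᵢ bᵢ cᵢ] = 0.
Here the determinant is 0.
It vanishes, so the lines are concurrent at (4, -1).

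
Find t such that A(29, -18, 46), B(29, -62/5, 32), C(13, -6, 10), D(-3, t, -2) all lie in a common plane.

Normal to plane ABC: n = (-168/5, 224, 448/5); plane equation n·P = -4424/5.
Requiring n·D = -4424/5: (224)t + (-392/5) = -4424/5.
So t = -18/5.

-18/5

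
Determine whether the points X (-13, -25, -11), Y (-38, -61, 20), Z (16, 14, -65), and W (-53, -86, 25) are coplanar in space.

No

With X as base: XY = (-25, -36, 31), XZ = (29, 39, -54), XW = (-40, -61, 36).
XZ × XW = (-1890, 1116, -209).
XY · (XZ × XW) = 595.
Since 595 ≠ 0, the four points are not coplanar.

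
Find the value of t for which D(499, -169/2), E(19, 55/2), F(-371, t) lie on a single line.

237/2

The three points are collinear iff det[DE; DF] = 0.
This determinant is linear in t: (-480)t + (56880) = 0, so t = 237/2.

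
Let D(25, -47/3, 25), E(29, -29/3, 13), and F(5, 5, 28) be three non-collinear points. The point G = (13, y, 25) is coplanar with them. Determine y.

A normal to the plane is n = DE × DF = (266, 228, 608/3).
G lies in the plane iff n · DG = 0.
This gives (228)y + (380) = 0, so y = -5/3.

-5/3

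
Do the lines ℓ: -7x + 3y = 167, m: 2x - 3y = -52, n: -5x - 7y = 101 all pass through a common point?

Yes

The three lines meet at one point iff the augmented coefficient matrix [aᵢ bᵢ cᵢ] has rank < 3, i.e. its determinant vanishes.
Here the determinant is 0.
It vanishes, so the lines are concurrent at (-23, 2).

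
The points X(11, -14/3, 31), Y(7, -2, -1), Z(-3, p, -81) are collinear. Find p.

14/3

Direction XY = (-4, 8/3, -32). From the x-coordinate of Z, the parameter along the line is τ = (-3 − 11)/(-4) = 7/2.
Then p = (-14/3) + 7/2·(8/3) = 14/3.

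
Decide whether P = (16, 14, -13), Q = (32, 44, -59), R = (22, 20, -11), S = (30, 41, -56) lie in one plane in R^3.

Yes

The four points are coplanar iff the 3×3 determinant with rows PQ, PR, PS is zero.
Rows: (16, 30, -46), (6, 6, 2), (14, 27, -43).
Expanding along the first row: (16)(-312) − (30)(-286) + (-46)(78) = 0.
Zero determinant ⇒ coplanar.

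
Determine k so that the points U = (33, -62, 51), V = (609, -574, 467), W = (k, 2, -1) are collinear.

Collinearity requires UV × UW = 0; each component is linear in k.
The y-component gives (416)k + (16224) = 0, so k = -39.
The remaining components then also vanish.

-39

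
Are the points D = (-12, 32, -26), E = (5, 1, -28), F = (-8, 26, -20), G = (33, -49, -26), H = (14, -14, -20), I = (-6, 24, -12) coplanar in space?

The plane through D, E, F has normal n = DE × DF = (-198, -110, 22) and equation n·P = -1716.
Checking the remaining points: n·G = -1716, n·H = -1672, n·I = -1716.
Since n·H = -1672 ≠ -1716, H is off the plane and the points are not all coplanar.

No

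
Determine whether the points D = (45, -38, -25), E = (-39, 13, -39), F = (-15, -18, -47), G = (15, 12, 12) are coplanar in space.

No

The four points are coplanar iff the 3×3 determinant with rows DE, DF, DG is zero.
Rows: (-84, 51, -14), (-60, 20, -22), (-30, 50, 37).
Expanding along the first row: (-84)(1840) − (51)(-2880) + (-14)(-2400) = 25920.
Nonzero ⇒ not coplanar.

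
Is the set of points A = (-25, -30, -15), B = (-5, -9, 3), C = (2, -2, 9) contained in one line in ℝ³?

No

AB = (20, 21, 18), AC = (27, 28, 24).
AB × AC = (0, 6, -7).
The cross product is nonzero, so the points do not lie on one line.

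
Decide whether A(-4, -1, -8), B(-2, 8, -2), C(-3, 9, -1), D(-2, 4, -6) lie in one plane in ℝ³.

A normal to the plane through A, B, C is n = AB × AC = (3, -8, 11).
The plane has equation n·P = -92. For D: n·D = -104.
-104 ≠ -92, so D is off the plane.

No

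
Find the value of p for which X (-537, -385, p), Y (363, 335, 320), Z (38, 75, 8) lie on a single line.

-544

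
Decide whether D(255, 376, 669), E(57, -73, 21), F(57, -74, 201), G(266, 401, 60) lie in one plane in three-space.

No

With D as base: DE = (-198, -449, -648), DF = (-198, -450, -468), DG = (11, 25, -609).
DF × DG = (285750, -125730, 0).
DE · (DF × DG) = -125730.
Since -125730 ≠ 0, the four points are not coplanar.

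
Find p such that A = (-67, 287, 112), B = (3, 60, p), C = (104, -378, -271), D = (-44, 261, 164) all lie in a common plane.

The points are coplanar iff AB · (AC × AD) = 0.
Expanding, this is linear in p: (10849)p + (-314621) = 0.
So p = 29.

29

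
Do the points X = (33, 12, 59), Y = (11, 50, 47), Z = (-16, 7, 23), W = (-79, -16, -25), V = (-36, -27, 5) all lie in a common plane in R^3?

Yes

The plane through X, Y, Z has normal n = XY × XZ = (-1428, -204, 1972) and equation n·P = 66776.
Checking the remaining points: n·W = 66776, n·V = 66776.
All equal 66776, so all 5 points lie in one plane.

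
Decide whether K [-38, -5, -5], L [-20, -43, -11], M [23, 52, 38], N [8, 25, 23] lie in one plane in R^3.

The four points are coplanar iff the 3×3 determinant with rows KL, KM, KN is zero.
Rows: (18, -38, -6), (61, 57, 43), (46, 30, 28).
Expanding along the first row: (18)(306) − (-38)(-270) + (-6)(-792) = 0.
Zero determinant ⇒ coplanar.

Yes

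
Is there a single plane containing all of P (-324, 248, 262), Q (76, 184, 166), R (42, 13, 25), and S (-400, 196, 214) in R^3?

With P as base: PQ = (400, -64, -96), PR = (366, -235, -237), PS = (-76, -52, -48).
PR × PS = (-1044, 35580, -36892).
PQ · (PR × PS) = 846912.
Since 846912 ≠ 0, the four points are not coplanar.

No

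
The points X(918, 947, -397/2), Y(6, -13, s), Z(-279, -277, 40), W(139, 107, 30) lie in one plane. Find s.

59/2

Normal to plane XZW: n = (-79344, 87723, 51984); plane equation n·P = -82935.
Requiring n·Y = -82935: (51984)s + (-1616463) = -82935.
So s = 59/2.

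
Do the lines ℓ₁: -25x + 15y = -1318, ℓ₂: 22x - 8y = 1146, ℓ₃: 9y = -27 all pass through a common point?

No

Lines aᵢx + bᵢy = cᵢ with pairwise distinct directions are concurrent exactly when det[aᵢ bᵢ cᵢ] = 0.
Here the determinant is 396.
Nonzero, so no common point exists.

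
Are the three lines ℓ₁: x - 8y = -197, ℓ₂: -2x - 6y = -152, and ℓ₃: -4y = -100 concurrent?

Intersecting ℓ₁ and ℓ₂: solving the 2×2 system gives (x, y) = (17/11, 273/11).
Substitute into ℓ₃: (0)(17/11) + (-4)(273/11) = -1092/11.
But ℓ₃ requires -100 ≠ -1092/11, so the three lines have no common point.

No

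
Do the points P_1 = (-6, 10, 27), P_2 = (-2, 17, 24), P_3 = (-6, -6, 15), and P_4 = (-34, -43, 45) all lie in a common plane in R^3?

Yes

A normal to the plane through P_1, P_2, P_3 is n = P_1P_2 × P_1P_3 = (-132, 48, -64).
The plane has equation n·P = -456. For P_4: n·P_4 = -456.
Equal, so P_4 lies in the plane and all four are coplanar.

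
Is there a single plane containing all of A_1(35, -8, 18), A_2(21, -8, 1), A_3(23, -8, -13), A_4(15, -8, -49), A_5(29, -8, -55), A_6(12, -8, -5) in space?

Yes

The plane through A_1, A_2, A_3 has normal n = A_1A_2 × A_1A_3 = (0, -230, 0) and equation n·P = 1840.
Checking the remaining points: n·A_4 = 1840, n·A_5 = 1840, n·A_6 = 1840.
All equal 1840, so all 6 points lie in one plane.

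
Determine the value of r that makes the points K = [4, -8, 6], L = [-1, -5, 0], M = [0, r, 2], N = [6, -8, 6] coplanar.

-6

Normal to plane KLN: n = (0, -12, -6); plane equation n·P = 60.
Requiring n·M = 60: (-12)r + (-12) = 60.
So r = -6.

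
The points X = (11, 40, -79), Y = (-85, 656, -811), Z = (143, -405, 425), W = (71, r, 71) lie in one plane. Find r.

The points are coplanar iff XY · (XZ × XW) = 0.
Expanding, this is linear in r: (-48240)r + (-4775760) = 0.
So r = -99.

-99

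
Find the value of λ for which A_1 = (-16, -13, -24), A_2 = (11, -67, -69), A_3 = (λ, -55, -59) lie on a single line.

5

Direction A_1A_2 = (27, -54, -45). From the y-coordinate of A_3, the parameter along the line is τ = (-55 − (-13))/(-54) = 7/9.
Then λ = (-16) + 7/9·(27) = 5.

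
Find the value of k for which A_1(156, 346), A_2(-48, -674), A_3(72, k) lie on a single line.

Collinearity: (A_3 − A_1) must be parallel to (A_2 − A_1) = (-204, -1020).
Cross-multiplying the components: (k − 346)·(-204) = (-84)·(-1020).
Solving gives k = -74.

-74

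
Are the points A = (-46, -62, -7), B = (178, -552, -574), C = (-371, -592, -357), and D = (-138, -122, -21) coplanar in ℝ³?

Yes

The four points are coplanar iff the 3×3 determinant with rows AB, AC, AD is zero.
Rows: (224, -490, -567), (-325, -530, -350), (-92, -60, -14).
Expanding along the first row: (224)(-13580) − (-490)(-27650) + (-567)(-29260) = 0.
Zero determinant ⇒ coplanar.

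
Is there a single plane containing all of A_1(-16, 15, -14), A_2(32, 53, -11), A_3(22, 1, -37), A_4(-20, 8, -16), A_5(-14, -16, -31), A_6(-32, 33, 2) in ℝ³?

The plane through A_1, A_2, A_3 has normal n = A_1A_2 × A_1A_3 = (-832, 1218, -2116) and equation n·P = 61206.
Checking the remaining points: n·A_4 = 60240, n·A_5 = 57756, n·A_6 = 62586.
Since n·A_4 = 60240 ≠ 61206, A_4 is off the plane and the points are not all coplanar.

No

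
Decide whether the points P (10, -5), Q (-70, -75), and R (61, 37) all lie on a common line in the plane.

No

PQ = (-80, -70), PR = (51, 42).
det[PQ; PR] = (-80)(42) − (-70)(51) = 210.
The determinant is nonzero, so they are not collinear.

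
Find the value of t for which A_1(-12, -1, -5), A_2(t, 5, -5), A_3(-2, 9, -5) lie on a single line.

Collinearity requires A_1A_2 × A_1A_3 = 0; each component is linear in t.
The z-component gives (10)t + (60) = 0, so t = -6.
The remaining components then also vanish.

-6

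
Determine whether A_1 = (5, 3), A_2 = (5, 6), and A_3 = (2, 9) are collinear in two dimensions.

A_1A_2 = (0, 3), A_1A_3 = (-3, 6).
det[A_1A_2; A_1A_3] = (0)(6) − (3)(-3) = 9.
The determinant is nonzero, so they are not collinear.

No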